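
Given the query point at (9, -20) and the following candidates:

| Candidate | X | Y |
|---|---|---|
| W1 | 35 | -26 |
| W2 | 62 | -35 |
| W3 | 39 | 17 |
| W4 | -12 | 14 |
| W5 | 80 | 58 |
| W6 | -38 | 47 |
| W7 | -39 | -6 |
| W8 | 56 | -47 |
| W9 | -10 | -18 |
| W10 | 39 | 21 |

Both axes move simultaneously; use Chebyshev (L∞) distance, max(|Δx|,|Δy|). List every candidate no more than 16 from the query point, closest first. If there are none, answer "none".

Distances from (9, -20):
W1: max(|26|, |-6|) = 26
W2: max(|53|, |-15|) = 53
W3: max(|30|, |37|) = 37
W4: max(|-21|, |34|) = 34
W5: max(|71|, |78|) = 78
W6: max(|-47|, |67|) = 67
W7: max(|-48|, |14|) = 48
W8: max(|47|, |-27|) = 47
W9: max(|-19|, |2|) = 19
W10: max(|30|, |41|) = 41
Threshold 16: none within range.

none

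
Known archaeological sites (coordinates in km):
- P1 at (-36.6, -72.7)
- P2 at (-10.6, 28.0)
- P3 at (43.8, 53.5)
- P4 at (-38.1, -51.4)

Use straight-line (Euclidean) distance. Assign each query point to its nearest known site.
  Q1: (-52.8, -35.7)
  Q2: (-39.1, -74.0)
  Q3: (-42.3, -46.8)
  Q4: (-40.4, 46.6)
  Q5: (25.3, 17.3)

Q1→P4; Q2→P1; Q3→P4; Q4→P2; Q5→P2

Q1 at (-52.8, -35.7):
  P1: 40.4 km
  P2: 76.4 km
  P3: 131.5 km
  P4: 21.5 km
  → nearest: P4 (21.5 km)
Q2 at (-39.1, -74.0):
  P1: 2.8 km
  P2: 105.9 km
  P3: 152.1 km
  P4: 22.6 km
  → nearest: P1 (2.8 km)
Q3 at (-42.3, -46.8):
  P1: 26.5 km
  P2: 81.2 km
  P3: 132.2 km
  P4: 6.2 km
  → nearest: P4 (6.2 km)
Q4 at (-40.4, 46.6):
  P1: 119.4 km
  P2: 35.1 km
  P3: 84.5 km
  P4: 98.0 km
  → nearest: P2 (35.1 km)
Q5 at (25.3, 17.3):
  P1: 109.2 km
  P2: 37.5 km
  P3: 40.7 km
  P4: 93.5 km
  → nearest: P2 (37.5 km)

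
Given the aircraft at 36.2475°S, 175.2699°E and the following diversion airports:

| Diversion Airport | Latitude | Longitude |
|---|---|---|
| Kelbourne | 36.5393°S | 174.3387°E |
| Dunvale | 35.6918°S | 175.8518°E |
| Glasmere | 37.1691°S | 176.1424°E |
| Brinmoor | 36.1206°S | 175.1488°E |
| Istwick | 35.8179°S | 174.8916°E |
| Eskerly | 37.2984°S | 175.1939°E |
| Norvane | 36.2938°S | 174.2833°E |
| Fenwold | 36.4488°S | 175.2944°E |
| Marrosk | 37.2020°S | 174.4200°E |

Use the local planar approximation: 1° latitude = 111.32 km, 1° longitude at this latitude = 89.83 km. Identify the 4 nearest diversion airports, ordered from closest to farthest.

Distances from 36.2475°S, 175.2699°E:
Kelbourne: 89.7353 km
Dunvale: 80.9882 km
Glasmere: 129.1051 km
Brinmoor: 17.8297 km
Istwick: 58.6674 km
Eskerly: 117.1852 km
Norvane: 88.7760 km
Fenwold: 22.5165 km
Marrosk: 130.8392 km
Sorted: Brinmoor (17.8297 km) < Fenwold (22.5165 km) < Istwick (58.6674 km) < Dunvale (80.9882 km) < Norvane (88.7760 km) < Kelbourne (89.7353 km) < …

Brinmoor, Fenwold, Istwick, Dunvale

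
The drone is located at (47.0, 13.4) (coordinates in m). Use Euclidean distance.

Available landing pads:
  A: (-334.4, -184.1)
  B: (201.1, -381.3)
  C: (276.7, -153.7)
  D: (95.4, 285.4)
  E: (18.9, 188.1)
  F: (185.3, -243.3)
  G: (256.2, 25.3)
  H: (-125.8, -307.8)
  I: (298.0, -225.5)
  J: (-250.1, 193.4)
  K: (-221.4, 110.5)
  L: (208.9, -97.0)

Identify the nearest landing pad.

Distances from (47.0, 13.4):
A: 429.5 m
B: 423.7 m
C: 284.1 m
D: 276.3 m
E: 176.9 m
F: 291.6 m
G: 209.5 m
H: 364.7 m
I: 346.5 m
J: 347.4 m
K: 285.4 m
L: 196.0 m
Minimum: E at 176.9 m.

E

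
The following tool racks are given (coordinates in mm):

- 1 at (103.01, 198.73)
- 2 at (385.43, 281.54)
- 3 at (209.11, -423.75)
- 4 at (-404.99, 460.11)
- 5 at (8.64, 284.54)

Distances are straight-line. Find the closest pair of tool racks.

Pairwise distances:
1–2: 294.31 mm
1–3: 631.46 mm
1–4: 571.30 mm
1–5: 127.55 mm
2–3: 727.00 mm
2–4: 810.34 mm
2–5: 376.80 mm
3–4: 1076.26 mm
3–5: 736.11 mm
4–5: 449.35 mm
Closest pair: 1–5 at 127.55 mm.

1 and 5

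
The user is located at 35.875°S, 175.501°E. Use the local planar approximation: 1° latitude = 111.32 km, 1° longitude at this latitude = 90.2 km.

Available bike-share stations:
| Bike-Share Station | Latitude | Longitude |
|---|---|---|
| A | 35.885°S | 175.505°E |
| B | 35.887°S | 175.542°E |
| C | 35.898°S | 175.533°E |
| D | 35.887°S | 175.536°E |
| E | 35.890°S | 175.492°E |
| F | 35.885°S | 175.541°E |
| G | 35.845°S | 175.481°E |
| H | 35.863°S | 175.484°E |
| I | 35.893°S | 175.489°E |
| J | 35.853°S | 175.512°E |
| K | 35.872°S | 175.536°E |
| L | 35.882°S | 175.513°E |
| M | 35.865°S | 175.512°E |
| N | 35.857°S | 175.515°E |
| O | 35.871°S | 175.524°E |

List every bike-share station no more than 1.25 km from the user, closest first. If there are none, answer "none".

A

Distances from 35.875°S, 175.501°E:
A: 1.170 km
B: 3.932 km
C: 3.858 km
D: 3.428 km
E: 1.857 km
F: 3.776 km
G: 3.796 km
H: 2.034 km
I: 2.277 km
J: 2.642 km
K: 3.175 km
L: 1.334 km
M: 1.491 km
N: 2.368 km
O: 2.122 km
Threshold 1.25 km: A (1.170 km) is within range.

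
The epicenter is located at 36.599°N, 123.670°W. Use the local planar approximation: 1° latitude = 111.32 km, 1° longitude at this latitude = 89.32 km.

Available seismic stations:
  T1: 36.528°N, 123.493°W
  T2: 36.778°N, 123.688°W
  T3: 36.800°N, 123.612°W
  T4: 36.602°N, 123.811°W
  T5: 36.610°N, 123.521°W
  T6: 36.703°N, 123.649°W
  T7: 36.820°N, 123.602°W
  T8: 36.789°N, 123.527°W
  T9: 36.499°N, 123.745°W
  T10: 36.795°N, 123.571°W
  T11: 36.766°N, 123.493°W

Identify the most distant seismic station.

Distances from 36.599°N, 123.670°W:
T1: √((-0.071·111.32)² + (0.177·89.32)²) = √(62.46879 + 249.94472) = 17.675 km
T2: √((0.179·111.32)² + (-0.018·89.32)²) = √(397.05663 + 2.58489) = 19.991 km
T3: √((0.201·111.32)² + (0.058·89.32)²) = √(500.65495 + 26.83820) = 22.967 km
T4: √((0.003·111.32)² + (-0.141·89.32)²) = √(0.11153 + 158.61186) = 12.599 km
T5: √((0.011·111.32)² + (0.149·89.32)²) = √(1.49945 + 177.12096) = 13.365 km
T6: √((0.104·111.32)² + (0.021·89.32)²) = √(134.03341 + 3.51833) = 11.728 km
T7: √((0.221·111.32)² + (0.068·89.32)²) = √(605.24463 + 36.89056) = 25.340 km
T8: √((0.190·111.32)² + (0.143·89.32)²) = √(447.35634 + 163.14340) = 24.708 km
T9: √((-0.100·111.32)² + (-0.075·89.32)²) = √(123.92142 + 44.87660) = 12.992 km
T10: √((0.196·111.32)² + (0.099·89.32)²) = √(476.05654 + 78.19299) = 23.543 km
T11: √((0.167·111.32)² + (0.177·89.32)²) = √(345.60446 + 249.94472) = 24.404 km
Maximum: T7 at 25.340 km.

T7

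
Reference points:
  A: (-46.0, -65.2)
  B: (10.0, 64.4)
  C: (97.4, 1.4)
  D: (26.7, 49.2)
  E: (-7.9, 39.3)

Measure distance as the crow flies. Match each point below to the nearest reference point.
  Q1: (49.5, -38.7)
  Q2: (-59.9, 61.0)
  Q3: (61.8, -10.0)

Q1→C; Q2→E; Q3→C

Q1 at (49.5, -38.7):
  A: √((-95.5)² + (-26.5)²) = √(9120.250 + 702.250) = 99.1
  B: √((-39.5)² + (103.1)²) = √(1560.250 + 10629.610) = 110.4
  C: √((47.9)² + (40.1)²) = √(2294.410 + 1608.010) = 62.5
  D: √((-22.8)² + (87.9)²) = √(519.840 + 7726.410) = 90.8
  E: √((-57.4)² + (78.0)²) = √(3294.760 + 6084.000) = 96.8
  → nearest: C (62.5)
Q2 at (-59.9, 61.0):
  A: √((13.9)² + (-126.2)²) = √(193.210 + 15926.440) = 127.0
  B: √((69.9)² + (3.4)²) = √(4886.010 + 11.560) = 70.0
  C: √((157.3)² + (-59.6)²) = √(24743.290 + 3552.160) = 168.2
  D: √((86.6)² + (-11.8)²) = √(7499.560 + 139.240) = 87.4
  E: √((52.0)² + (-21.7)²) = √(2704.000 + 470.890) = 56.3
  → nearest: E (56.3)
Q3 at (61.8, -10.0):
  A: √((-107.8)² + (-55.2)²) = √(11620.840 + 3047.040) = 121.1
  B: √((-51.8)² + (74.4)²) = √(2683.240 + 5535.360) = 90.7
  C: √((35.6)² + (11.4)²) = √(1267.360 + 129.960) = 37.4
  D: √((-35.1)² + (59.2)²) = √(1232.010 + 3504.640) = 68.8
  E: √((-69.7)² + (49.3)²) = √(4858.090 + 2430.490) = 85.4
  → nearest: C (37.4)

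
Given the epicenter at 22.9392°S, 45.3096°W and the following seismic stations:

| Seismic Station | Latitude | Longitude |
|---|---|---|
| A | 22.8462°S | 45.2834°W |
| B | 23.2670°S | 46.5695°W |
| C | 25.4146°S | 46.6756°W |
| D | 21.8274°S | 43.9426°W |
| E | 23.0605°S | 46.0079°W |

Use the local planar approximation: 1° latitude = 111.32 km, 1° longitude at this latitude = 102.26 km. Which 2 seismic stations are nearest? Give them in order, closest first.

A, E

Distances from 22.9392°S, 45.3096°W:
A: 10.6938 km
B: 133.9053 km
C: 308.9444 km
D: 186.7057 km
E: 72.6736 km
Sorted: A (10.6938 km) < E (72.6736 km) < B (133.9053 km) < D (186.7057 km) < …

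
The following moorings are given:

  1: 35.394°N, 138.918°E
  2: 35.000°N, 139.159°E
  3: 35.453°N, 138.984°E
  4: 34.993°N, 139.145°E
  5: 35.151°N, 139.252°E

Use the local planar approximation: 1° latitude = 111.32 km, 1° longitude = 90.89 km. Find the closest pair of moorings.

2 and 4

Pairwise distances:
1–2: 49.026 km
1–3: 8.895 km
1–4: 49.177 km
1–5: 40.661 km
2–3: 52.877 km
2–4: 1.492 km
2–5: 18.815 km
3–4: 53.257 km
3–5: 41.516 km
4–5: 20.098 km
Closest pair: 2–4 at 1.492 km.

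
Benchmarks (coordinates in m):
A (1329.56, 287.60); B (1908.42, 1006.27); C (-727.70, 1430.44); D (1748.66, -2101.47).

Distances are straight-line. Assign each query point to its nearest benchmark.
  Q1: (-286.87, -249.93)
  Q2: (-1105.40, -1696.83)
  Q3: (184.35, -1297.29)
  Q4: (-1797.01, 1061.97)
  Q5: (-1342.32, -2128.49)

Q1→A; Q2→D; Q3→D; Q4→C; Q5→D

Q1 at (-286.87, -249.93):
  A: 1703.46 m
  B: 2529.30 m
  C: 1737.23 m
  D: 2751.65 m
  → nearest: A (1703.46 m)
Q2 at (-1105.40, -1696.83):
  A: 3141.18 m
  B: 4048.44 m
  C: 3150.00 m
  D: 2882.60 m
  → nearest: D (2882.60 m)
Q3 at (184.35, -1297.29):
  A: 1955.35 m
  B: 2877.29 m
  C: 2876.17 m
  D: 1758.91 m
  → nearest: D (1758.91 m)
Q4 at (-1797.01, 1061.97):
  A: 3221.04 m
  B: 3705.85 m
  C: 1131.01 m
  D: 4751.75 m
  → nearest: C (1131.01 m)
Q5 at (-1342.32, -2128.49):
  A: 3602.28 m
  B: 4515.98 m
  C: 3611.61 m
  D: 3091.10 m
  → nearest: D (3091.10 m)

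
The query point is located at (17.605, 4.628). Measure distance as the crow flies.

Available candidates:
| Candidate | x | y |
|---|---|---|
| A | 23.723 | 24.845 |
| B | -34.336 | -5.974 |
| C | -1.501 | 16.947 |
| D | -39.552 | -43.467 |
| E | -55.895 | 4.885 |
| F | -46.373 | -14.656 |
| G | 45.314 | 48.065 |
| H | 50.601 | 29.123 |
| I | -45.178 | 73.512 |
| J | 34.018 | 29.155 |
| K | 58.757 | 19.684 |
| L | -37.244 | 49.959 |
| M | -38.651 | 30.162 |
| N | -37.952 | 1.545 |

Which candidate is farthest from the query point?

I

Distances from (17.605, 4.628):
A: √((6.118)² + (20.217)²) = √(37.42992 + 408.72709) = 21.122
B: √((-51.941)² + (-10.602)²) = √(2697.86748 + 112.40240) = 53.012
C: √((-19.106)² + (12.319)²) = √(365.03924 + 151.75776) = 22.733
D: √((-57.157)² + (-48.095)²) = √(3266.92265 + 2313.12902) = 74.700
E: √((-73.500)² + (0.257)²) = √(5402.25000 + 0.06605) = 73.500
F: √((-63.978)² + (-19.284)²) = √(4093.18448 + 371.87266) = 66.821
G: √((27.709)² + (43.437)²) = √(767.78868 + 1886.77297) = 51.522
H: √((32.996)² + (24.495)²) = √(1088.73602 + 600.00503) = 41.094
I: √((-62.783)² + (68.884)²) = √(3941.70509 + 4745.00546) = 93.203
J: √((16.413)² + (24.527)²) = √(269.38657 + 601.57373) = 29.512
K: √((41.152)² + (15.056)²) = √(1693.48710 + 226.68314) = 43.820
L: √((-54.849)² + (45.331)²) = √(3008.41280 + 2054.89956) = 71.157
M: √((-56.256)² + (25.534)²) = √(3164.73754 + 651.98516) = 61.780
N: √((-55.557)² + (-3.083)²) = √(3086.58025 + 9.50489) = 55.642
Maximum: I at 93.203.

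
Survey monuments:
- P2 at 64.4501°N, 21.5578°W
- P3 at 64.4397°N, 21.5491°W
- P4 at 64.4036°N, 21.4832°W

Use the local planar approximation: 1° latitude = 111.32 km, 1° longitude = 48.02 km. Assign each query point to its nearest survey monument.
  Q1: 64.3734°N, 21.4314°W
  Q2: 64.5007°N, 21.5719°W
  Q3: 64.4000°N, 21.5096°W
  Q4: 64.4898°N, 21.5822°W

Q1→P4; Q2→P2; Q3→P4; Q4→P2

Q1 at 64.3734°N, 21.4314°W:
  P2: 10.4758 km
  P3: 9.2961 km
  P4: 4.1820 km
  → nearest: P4 (4.1820 km)
Q2 at 64.5007°N, 21.5719°W:
  P2: 5.6733 km
  P3: 6.8782 km
  P4: 11.6181 km
  → nearest: P2 (5.6733 km)
Q3 at 64.4000°N, 21.5096°W:
  P2: 6.0383 km
  P3: 4.8093 km
  P4: 1.3296 km
  → nearest: P4 (1.3296 km)
Q4 at 64.4898°N, 21.5822°W:
  P2: 4.5721 km
  P3: 5.7992 km
  P4: 10.7088 km
  → nearest: P2 (4.5721 km)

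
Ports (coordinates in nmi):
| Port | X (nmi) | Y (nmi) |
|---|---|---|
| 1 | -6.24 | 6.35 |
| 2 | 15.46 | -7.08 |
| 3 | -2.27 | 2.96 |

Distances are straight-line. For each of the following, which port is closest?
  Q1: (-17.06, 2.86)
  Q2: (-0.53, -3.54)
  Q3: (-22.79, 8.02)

Q1 at (-17.06, 2.86):
  1: 11.37 nmi
  2: 34.01 nmi
  3: 14.79 nmi
  → nearest: 1 (11.37 nmi)
Q2 at (-0.53, -3.54):
  1: 11.42 nmi
  2: 16.38 nmi
  3: 6.73 nmi
  → nearest: 3 (6.73 nmi)
Q3 at (-22.79, 8.02):
  1: 16.63 nmi
  2: 41.12 nmi
  3: 21.13 nmi
  → nearest: 1 (16.63 nmi)

Q1→1; Q2→3; Q3→1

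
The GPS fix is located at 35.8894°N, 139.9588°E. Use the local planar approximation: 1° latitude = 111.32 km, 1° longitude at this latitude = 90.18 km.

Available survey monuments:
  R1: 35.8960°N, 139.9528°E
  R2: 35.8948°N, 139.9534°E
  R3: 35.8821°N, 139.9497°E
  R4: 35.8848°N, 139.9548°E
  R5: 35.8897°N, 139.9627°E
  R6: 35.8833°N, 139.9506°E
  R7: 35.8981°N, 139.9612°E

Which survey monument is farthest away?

R3

Distances from 35.8894°N, 139.9588°E:
R1: √((0.0066·111.32)² + (-0.0060·90.18)²) = √(0.539802 + 0.292768) = 0.9125 km
R2: √((0.0054·111.32)² + (-0.0054·90.18)²) = √(0.361355 + 0.237142) = 0.7736 km
R3: √((-0.0073·111.32)² + (-0.0091·90.18)²) = √(0.660377 + 0.673447) = 1.1549 km
R4: √((-0.0046·111.32)² + (-0.0040·90.18)²) = √(0.262218 + 0.130119) = 0.6264 km
R5: √((0.0003·111.32)² + (0.0039·90.18)²) = √(0.001115 + 0.123694) = 0.3533 km
R6: √((-0.0061·111.32)² + (-0.0082·90.18)²) = √(0.461112 + 0.546825) = 1.0040 km
R7: √((0.0087·111.32)² + (0.0024·90.18)²) = √(0.937961 + 0.046843) = 0.9924 km
Maximum: R3 at 1.1549 km.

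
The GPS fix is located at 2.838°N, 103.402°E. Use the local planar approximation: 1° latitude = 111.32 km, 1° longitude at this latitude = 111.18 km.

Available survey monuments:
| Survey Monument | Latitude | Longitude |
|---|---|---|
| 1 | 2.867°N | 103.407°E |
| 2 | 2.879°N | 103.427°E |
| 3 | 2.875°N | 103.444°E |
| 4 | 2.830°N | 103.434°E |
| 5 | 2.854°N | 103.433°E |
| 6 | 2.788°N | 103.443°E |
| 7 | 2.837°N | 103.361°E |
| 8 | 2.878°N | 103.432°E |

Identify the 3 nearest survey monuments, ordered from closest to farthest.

Distances from 2.838°N, 103.402°E:
1: 3.276 km
2: 5.344 km
3: 6.227 km
4: 3.668 km
5: 3.880 km
6: 7.194 km
7: 4.560 km
8: 5.563 km
Sorted: 1 (3.276 km) < 4 (3.668 km) < 5 (3.880 km) < 7 (4.560 km) < 2 (5.344 km) < …

1, 4, 5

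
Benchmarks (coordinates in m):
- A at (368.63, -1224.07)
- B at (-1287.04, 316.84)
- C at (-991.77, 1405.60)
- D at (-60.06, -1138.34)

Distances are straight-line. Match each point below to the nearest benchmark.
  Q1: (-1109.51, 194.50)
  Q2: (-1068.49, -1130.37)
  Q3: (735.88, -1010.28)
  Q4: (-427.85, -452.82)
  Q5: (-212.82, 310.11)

Q1→B; Q2→D; Q3→A; Q4→D; Q5→B

Q1 at (-1109.51, 194.50):
  A: 2048.72 m
  B: 215.60 m
  C: 1216.81 m
  D: 1696.41 m
  → nearest: B (215.60 m)
Q2 at (-1068.49, -1130.37):
  A: 1440.17 m
  B: 1463.62 m
  C: 2537.13 m
  D: 1008.46 m
  → nearest: D (1008.46 m)
Q3 at (735.88, -1010.28):
  A: 424.95 m
  B: 2419.39 m
  C: 2970.06 m
  D: 806.18 m
  → nearest: A (424.95 m)
Q4 at (-427.85, -452.82):
  A: 1108.70 m
  B: 1153.51 m
  C: 1942.09 m
  D: 777.95 m
  → nearest: D (777.95 m)
Q5 at (-212.82, 310.11):
  A: 1640.67 m
  B: 1074.24 m
  C: 1344.20 m
  D: 1456.48 m
  → nearest: B (1074.24 m)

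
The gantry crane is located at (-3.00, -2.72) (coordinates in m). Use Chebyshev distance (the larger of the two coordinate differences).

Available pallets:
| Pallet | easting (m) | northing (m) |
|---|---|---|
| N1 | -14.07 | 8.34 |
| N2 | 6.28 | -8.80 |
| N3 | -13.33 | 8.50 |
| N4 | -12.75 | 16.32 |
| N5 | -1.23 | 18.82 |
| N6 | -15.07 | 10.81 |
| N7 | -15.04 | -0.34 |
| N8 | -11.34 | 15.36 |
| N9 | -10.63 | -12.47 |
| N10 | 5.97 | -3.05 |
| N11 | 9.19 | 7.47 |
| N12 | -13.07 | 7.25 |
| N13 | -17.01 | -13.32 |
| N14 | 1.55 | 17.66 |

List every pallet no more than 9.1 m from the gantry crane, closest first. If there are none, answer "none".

N10

Distances from (-3.00, -2.72):
N1: 11.07 m
N2: 9.28 m
N3: 11.22 m
N4: 19.04 m
N5: 21.54 m
N6: 13.53 m
N7: 12.04 m
N8: 18.08 m
N9: 9.75 m
N10: 8.97 m
N11: 12.19 m
N12: 10.07 m
N13: 14.01 m
N14: 20.38 m
Threshold 9.1 m: N10 (8.97 m) is within range.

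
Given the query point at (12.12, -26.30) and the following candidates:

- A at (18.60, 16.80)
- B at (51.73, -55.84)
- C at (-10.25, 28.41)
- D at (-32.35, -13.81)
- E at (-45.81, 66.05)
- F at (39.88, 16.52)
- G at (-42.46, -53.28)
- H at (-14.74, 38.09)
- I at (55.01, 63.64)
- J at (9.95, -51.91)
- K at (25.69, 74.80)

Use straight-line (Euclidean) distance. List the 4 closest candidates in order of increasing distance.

Distances from (12.12, -26.30):
A: 43.58
B: 49.41
C: 59.11
D: 46.19
E: 109.02
F: 51.03
G: 60.88
H: 69.77
I: 99.64
J: 25.70
K: 102.01
Sorted: J (25.70) < A (43.58) < D (46.19) < B (49.41) < F (51.03) < C (59.11) < …

J, A, D, B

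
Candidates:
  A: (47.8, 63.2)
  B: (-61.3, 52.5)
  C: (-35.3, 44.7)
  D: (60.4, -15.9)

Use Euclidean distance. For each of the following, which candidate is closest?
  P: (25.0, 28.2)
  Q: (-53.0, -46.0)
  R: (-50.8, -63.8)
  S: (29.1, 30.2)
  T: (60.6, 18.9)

P at (25.0, 28.2):
  A: 41.8
  B: 89.7
  C: 62.5
  D: 56.6
  → nearest: A (41.8)
Q at (-53.0, -46.0):
  A: 148.6
  B: 98.8
  C: 92.4
  D: 117.3
  → nearest: C (92.4)
R at (-50.8, -63.8):
  A: 160.8
  B: 116.8
  C: 109.6
  D: 121.1
  → nearest: C (109.6)
S at (29.1, 30.2):
  A: 37.9
  B: 93.1
  C: 66.0
  D: 55.7
  → nearest: A (37.9)
T at (60.6, 18.9):
  A: 46.1
  B: 126.4
  C: 99.3
  D: 34.8
  → nearest: D (34.8)

P→A; Q→C; R→C; S→A; T→D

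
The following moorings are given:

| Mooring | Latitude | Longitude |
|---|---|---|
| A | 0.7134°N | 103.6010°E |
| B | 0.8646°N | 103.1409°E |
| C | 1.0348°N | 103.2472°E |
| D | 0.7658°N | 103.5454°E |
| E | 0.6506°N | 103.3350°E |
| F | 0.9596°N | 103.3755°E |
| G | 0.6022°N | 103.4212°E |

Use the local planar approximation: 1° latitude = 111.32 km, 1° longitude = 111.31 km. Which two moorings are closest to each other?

Pairwise distances:
A–B: 53.9087 km
A–C: 53.2070 km
A–D: 8.5046 km
A–E: 30.4226 km
A–F: 37.1641 km
A–G: 23.5324 km
B–C: 22.3378 km
B–D: 46.3487 km
B–E: 32.1605 km
B–F: 28.1735 km
B–G: 42.7399 km
C–D: 44.7041 km
C–E: 43.8715 km
C–F: 16.5538 km
C–G: 51.9058 km
D–E: 26.7009 km
D–F: 28.6893 km
D–G: 22.8648 km
E–F: 34.6920 km
E–G: 11.0042 km
F–G: 40.1096 km
Closest pair: A–D at 8.5046 km.

A and D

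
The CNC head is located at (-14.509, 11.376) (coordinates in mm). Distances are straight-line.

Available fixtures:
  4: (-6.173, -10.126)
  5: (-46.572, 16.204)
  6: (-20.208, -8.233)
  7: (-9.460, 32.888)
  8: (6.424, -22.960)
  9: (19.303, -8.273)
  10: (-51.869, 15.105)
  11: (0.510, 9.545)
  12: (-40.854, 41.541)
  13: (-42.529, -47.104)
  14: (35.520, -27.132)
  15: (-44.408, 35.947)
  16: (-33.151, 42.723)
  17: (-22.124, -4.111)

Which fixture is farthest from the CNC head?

Distances from (-14.509, 11.376):
4: √((8.336)² + (-21.502)²) = √(69.48890 + 462.33600) = 23.061 mm
5: √((-32.063)² + (4.828)²) = √(1028.03597 + 23.30958) = 32.424 mm
6: √((-5.699)² + (-19.609)²) = √(32.47860 + 384.51288) = 20.420 mm
7: √((5.049)² + (21.512)²) = √(25.49240 + 462.76614) = 22.097 mm
8: √((20.933)² + (-34.336)²) = √(438.19049 + 1178.96090) = 40.214 mm
9: √((33.812)² + (-19.649)²) = √(1143.25134 + 386.08320) = 39.107 mm
10: √((-37.360)² + (3.729)²) = √(1395.76960 + 13.90544) = 37.546 mm
11: √((15.019)² + (-1.831)²) = √(225.57036 + 3.35256) = 15.130 mm
12: √((-26.345)² + (30.165)²) = √(694.05902 + 909.92722) = 40.050 mm
13: √((-28.020)² + (-58.480)²) = √(785.12040 + 3419.91040) = 64.846 mm
14: √((50.029)² + (-38.508)²) = √(2502.90084 + 1482.86606) = 63.133 mm
15: √((-29.899)² + (24.571)²) = √(893.95020 + 603.73404) = 38.700 mm
16: √((-18.642)² + (31.347)²) = √(347.52416 + 982.63441) = 36.471 mm
17: √((-7.615)² + (-15.487)²) = √(57.98822 + 239.84717) = 17.258 mm
Maximum: 13 at 64.846 mm.

13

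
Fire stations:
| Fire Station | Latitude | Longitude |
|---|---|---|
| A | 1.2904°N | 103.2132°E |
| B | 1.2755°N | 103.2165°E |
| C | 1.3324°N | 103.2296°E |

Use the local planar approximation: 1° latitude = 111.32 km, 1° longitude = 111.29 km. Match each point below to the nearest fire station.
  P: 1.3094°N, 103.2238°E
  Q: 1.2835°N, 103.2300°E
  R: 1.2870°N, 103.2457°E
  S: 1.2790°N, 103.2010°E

P at 1.3094°N, 103.2238°E:
  A: √((-0.0190·111.32)² + (-0.0106·111.29)²) = √(4.473563 + 1.391631) = 2.4218 km
  B: √((-0.0339·111.32)² + (-0.0073·111.29)²) = √(14.241174 + 0.660021) = 3.8602 km
  C: √((0.0230·111.32)² + (0.0058·111.29)²) = √(6.555443 + 0.416647) = 2.6405 km
  → nearest: A (2.4218 km)
Q at 1.2835°N, 103.2300°E:
  A: √((0.0069·111.32)² + (-0.0168·111.29)²) = √(0.589990 + 3.495673) = 2.0213 km
  B: √((-0.0080·111.32)² + (-0.0135·111.29)²) = √(0.793097 + 2.257251) = 1.7465 km
  C: √((0.0489·111.32)² + (-0.0004·111.29)²) = √(29.632215 + 0.001982) = 5.4437 km
  → nearest: B (1.7465 km)
R at 1.2870°N, 103.2457°E:
  A: √((0.0034·111.32)² + (-0.0325·111.29)²) = √(0.143253 + 13.082146) = 3.6367 km
  B: √((-0.0115·111.32)² + (-0.0292·111.29)²) = √(1.638861 + 10.560342) = 3.4927 km
  C: √((0.0454·111.32)² + (-0.0161·111.29)²) = √(25.542188 + 3.210436) = 5.3621 km
  → nearest: B (3.4927 km)
S at 1.2790°N, 103.2010°E:
  A: √((0.0114·111.32)² + (0.0122·111.29)²) = √(1.610483 + 1.843452) = 1.8585 km
  B: √((-0.0035·111.32)² + (0.0155·111.29)²) = √(0.151804 + 2.975608) = 1.7684 km
  C: √((0.0534·111.32)² + (0.0286·111.29)²) = √(35.336938 + 10.130814) = 6.7430 km
  → nearest: B (1.7684 km)

P→A; Q→B; R→B; S→B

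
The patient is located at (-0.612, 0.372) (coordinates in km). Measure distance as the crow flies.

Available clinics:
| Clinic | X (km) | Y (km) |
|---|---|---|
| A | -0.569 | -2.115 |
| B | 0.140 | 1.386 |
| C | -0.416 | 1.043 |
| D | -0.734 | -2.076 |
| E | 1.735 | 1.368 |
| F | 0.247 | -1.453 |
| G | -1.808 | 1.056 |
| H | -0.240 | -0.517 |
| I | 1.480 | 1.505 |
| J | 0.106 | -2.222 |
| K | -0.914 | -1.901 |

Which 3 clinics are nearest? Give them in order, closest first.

Distances from (-0.612, 0.372):
A: √((0.043)² + (-2.487)²) = √(0.00185 + 6.18517) = 2.487 km
B: √((0.752)² + (1.014)²) = √(0.56550 + 1.02820) = 1.262 km
C: √((0.196)² + (0.671)²) = √(0.03842 + 0.45024) = 0.699 km
D: √((-0.122)² + (-2.448)²) = √(0.01488 + 5.99270) = 2.451 km
E: √((2.347)² + (0.996)²) = √(5.50841 + 0.99202) = 2.550 km
F: √((0.859)² + (-1.825)²) = √(0.73788 + 3.33063) = 2.017 km
G: √((-1.196)² + (0.684)²) = √(1.43042 + 0.46786) = 1.378 km
H: √((0.372)² + (-0.889)²) = √(0.13838 + 0.79032) = 0.964 km
I: √((2.092)² + (1.133)²) = √(4.37646 + 1.28369) = 2.379 km
J: √((0.718)² + (-2.594)²) = √(0.51552 + 6.72884) = 2.692 km
K: √((-0.302)² + (-2.273)²) = √(0.09120 + 5.16653) = 2.293 km
Sorted: C (0.699 km) < H (0.964 km) < B (1.262 km) < G (1.378 km) < F (2.017 km) < …

C, H, B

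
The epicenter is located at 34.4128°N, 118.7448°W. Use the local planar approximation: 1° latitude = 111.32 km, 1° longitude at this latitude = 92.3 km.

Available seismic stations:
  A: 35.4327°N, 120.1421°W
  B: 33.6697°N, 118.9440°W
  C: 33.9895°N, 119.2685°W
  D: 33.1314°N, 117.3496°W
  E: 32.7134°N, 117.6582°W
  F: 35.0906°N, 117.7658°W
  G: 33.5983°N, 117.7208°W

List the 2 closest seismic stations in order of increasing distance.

Distances from 34.4128°N, 118.7448°W:
A: 171.8247 km
B: 84.7406 km
C: 67.5054 km
D: 192.1750 km
E: 214.1185 km
F: 117.7215 km
G: 130.9740 km
Sorted: C (67.5054 km) < B (84.7406 km) < F (117.7215 km) < G (130.9740 km) < …

C, B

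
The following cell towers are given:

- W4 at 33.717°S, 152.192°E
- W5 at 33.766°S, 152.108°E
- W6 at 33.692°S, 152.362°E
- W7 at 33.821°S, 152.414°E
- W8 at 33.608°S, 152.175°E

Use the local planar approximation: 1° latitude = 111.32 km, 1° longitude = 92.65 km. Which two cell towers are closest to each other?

Pairwise distances:
W4–W5: √((-0.049·111.32)² + (-0.084·92.65)²) = √(29.75353 + 60.56886) = 9.504 km
W4–W6: √((0.025·111.32)² + (0.170·92.65)²) = √(7.74509 + 248.07825) = 15.994 km
W4–W7: √((-0.104·111.32)² + (0.222·92.65)²) = √(134.03341 + 423.05496) = 23.603 km
W4–W8: √((0.109·111.32)² + (-0.017·92.65)²) = √(147.23104 + 2.48078) = 12.236 km
W5–W6: √((0.074·111.32)² + (0.254·92.65)²) = √(67.85937 + 553.80680) = 24.933 km
W5–W7: √((-0.055·111.32)² + (0.306·92.65)²) = √(37.48623 + 803.77353) = 29.004 km
W5–W8: √((0.158·111.32)² + (0.067·92.65)²) = √(309.35744 + 38.53368) = 18.652 km
W6–W7: √((-0.129·111.32)² + (0.052·92.65)²) = √(206.21764 + 23.21120) = 15.147 km
W6–W8: √((0.084·111.32)² + (-0.187·92.65)²) = √(87.43896 + 300.17468) = 19.688 km
W7–W8: √((0.213·111.32)² + (-0.239·92.65)²) = √(562.21911 + 490.32795) = 32.443 km
Closest pair: W4–W5 at 9.504 km.

W4 and W5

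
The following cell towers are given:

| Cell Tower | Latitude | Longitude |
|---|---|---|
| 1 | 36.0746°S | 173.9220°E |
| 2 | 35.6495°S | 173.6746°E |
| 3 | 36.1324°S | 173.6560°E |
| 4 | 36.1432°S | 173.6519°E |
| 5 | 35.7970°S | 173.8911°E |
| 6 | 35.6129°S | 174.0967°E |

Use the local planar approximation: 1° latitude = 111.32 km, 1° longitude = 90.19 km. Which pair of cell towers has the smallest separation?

Pairwise distances:
3–4: √((-0.0108·111.32)² + (-0.0041·90.19)²) = √(1.445419 + 0.136737) = 1.2578 km
1–3: √((-0.0578·111.32)² + (-0.2660·90.19)²) = √(41.400165 + 575.546009) = 24.8384 km
2–5: √((-0.1475·111.32)² + (0.2165·90.19)²) = √(269.606548 + 381.269948) = 25.5123 km
1–4: √((-0.0686·111.32)² + (-0.2701·90.19)²) = √(58.316926 + 593.425142) = 25.5292 km
5–6: √((0.1841·111.32)² + (0.2056·90.19)²) = √(420.004528 + 343.845223) = 27.6378 km
1–5: √((0.2776·111.32)² + (-0.0309·90.19)²) = √(954.960304 + 7.766650) = 31.0278 km
2–6: √((0.0366·111.32)² + (0.4221·90.19)²) = √(16.600018 + 1449.263913) = 38.2866 km
3–5: √((0.3354·111.32)² + (0.2351·90.19)²) = √(1394.031258 + 449.595579) = 42.9375 km
4–5: √((0.3462·111.32)² + (0.2392·90.19)²) = √(1485.253288 + 465.413659) = 44.1664 km
1–2: √((0.4251·111.32)² + (-0.2474·90.19)²) = √(2239.384177 + 497.870237) = 52.3188 km
1–6: √((0.4617·111.32)² + (0.1747·90.19)²) = √(2641.594456 + 248.257618) = 53.7573 km
2–3: √((-0.4829·111.32)² + (-0.0186·90.19)²) = √(2889.753551 + 2.814120) = 53.7826 km
2–4: √((-0.4937·111.32)² + (-0.0227·90.19)²) = √(3020.456947 + 4.191491) = 54.9968 km
3–6: √((0.5195·111.32)² + (0.4407·90.19)²) = √(3344.394489 + 1579.802784) = 70.1726 km
4–6: √((0.5303·111.32)² + (0.4448·90.19)²) = √(3484.894617 + 1609.334535) = 71.3739 km
Closest pair: 3–4 at 1.2578 km.

3 and 4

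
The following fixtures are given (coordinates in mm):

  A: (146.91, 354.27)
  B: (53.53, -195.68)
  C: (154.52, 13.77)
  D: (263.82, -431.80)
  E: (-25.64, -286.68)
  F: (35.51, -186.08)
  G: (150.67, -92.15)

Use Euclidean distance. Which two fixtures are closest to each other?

Pairwise distances:
B–F: √((-18.02)² + (9.60)²) = √(324.7204 + 92.1600) = 20.42 mm
C–G: √((-3.85)² + (-105.92)²) = √(14.8225 + 11219.0464) = 105.99 mm
E–F: √((61.15)² + (100.60)²) = √(3739.3225 + 10120.3600) = 117.73 mm
B–E: √((-79.17)² + (-91.00)²) = √(6267.8889 + 8281.0000) = 120.62 mm
B–G: √((97.14)² + (103.53)²) = √(9436.1796 + 10718.4609) = 141.97 mm
F–G: √((115.16)² + (93.93)²) = √(13261.8256 + 8822.8449) = 148.61 mm
B–C: √((100.99)² + (209.45)²) = √(10198.9801 + 43869.3025) = 232.53 mm
C–F: √((-119.01)² + (-199.85)²) = √(14163.3801 + 39940.0225) = 232.60 mm
E–G: √((176.31)² + (194.53)²) = √(31085.2161 + 37841.9209) = 262.54 mm
B–D: √((210.29)² + (-236.12)²) = √(44221.8841 + 55752.6544) = 316.19 mm
D–E: √((-289.46)² + (145.12)²) = √(83787.0916 + 21059.8144) = 323.80 mm
D–F: √((-228.31)² + (245.72)²) = √(52125.4561 + 60378.3184) = 335.42 mm
A–C: √((7.61)² + (-340.50)²) = √(57.9121 + 115940.2500) = 340.59 mm
C–E: √((-180.16)² + (-300.45)²) = √(32457.6256 + 90270.2025) = 350.33 mm
D–G: √((-113.15)² + (339.65)²) = √(12802.9225 + 115362.1225) = 358.00 mm
A–G: √((3.76)² + (-446.42)²) = √(14.1376 + 199290.8164) = 446.44 mm
C–D: √((109.30)² + (-445.57)²) = √(11946.4900 + 198532.6249) = 458.78 mm
A–F: √((-111.40)² + (-540.35)²) = √(12409.9600 + 291978.1225) = 551.71 mm
A–B: √((-93.38)² + (-549.95)²) = √(8719.8244 + 302445.0025) = 557.82 mm
A–E: √((-172.55)² + (-640.95)²) = √(29773.5025 + 410816.9025) = 663.77 mm
A–D: √((116.91)² + (-786.07)²) = √(13667.9481 + 617906.0449) = 794.72 mm
Closest pair: B–F at 20.42 mm.

B and F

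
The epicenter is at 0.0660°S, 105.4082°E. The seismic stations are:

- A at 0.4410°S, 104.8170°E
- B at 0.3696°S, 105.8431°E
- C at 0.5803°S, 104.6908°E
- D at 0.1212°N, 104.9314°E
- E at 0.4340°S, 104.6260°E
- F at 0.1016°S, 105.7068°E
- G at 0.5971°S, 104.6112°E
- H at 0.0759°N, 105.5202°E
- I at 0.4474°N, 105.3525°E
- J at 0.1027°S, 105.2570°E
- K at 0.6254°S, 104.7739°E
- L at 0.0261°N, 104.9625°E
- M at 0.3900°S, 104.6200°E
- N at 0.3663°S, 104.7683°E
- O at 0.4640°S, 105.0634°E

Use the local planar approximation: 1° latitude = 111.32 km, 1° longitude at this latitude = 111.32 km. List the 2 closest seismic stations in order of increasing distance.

Distances from 0.0660°S, 105.4082°E:
A: 77.9353 km
B: 59.0427 km
C: 98.2627 km
D: 57.0217 km
E: 96.2297 km
F: 33.4756 km
G: 106.6162 km
H: 20.1239 km
I: 57.4871 km
J: 17.3203 km
K: 94.1470 km
L: 50.6636 km
M: 94.8663 km
N: 78.6877 km
O: 58.6194 km
Sorted: J (17.3203 km) < H (20.1239 km) < F (33.4756 km) < L (50.6636 km) < …

J, H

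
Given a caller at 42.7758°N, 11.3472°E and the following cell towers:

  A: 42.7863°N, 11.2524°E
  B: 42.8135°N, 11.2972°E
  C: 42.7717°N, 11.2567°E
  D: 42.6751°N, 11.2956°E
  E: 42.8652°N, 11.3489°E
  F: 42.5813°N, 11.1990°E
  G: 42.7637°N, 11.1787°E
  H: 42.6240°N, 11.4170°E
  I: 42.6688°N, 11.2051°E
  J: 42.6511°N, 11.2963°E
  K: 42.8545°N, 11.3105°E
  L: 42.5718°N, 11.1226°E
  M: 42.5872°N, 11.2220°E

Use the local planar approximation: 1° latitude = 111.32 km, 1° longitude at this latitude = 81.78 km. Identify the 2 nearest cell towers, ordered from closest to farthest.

B, C

Distances from 42.7758°N, 11.3472°E:
A: √((0.0105·111.32)² + (-0.0948·81.78)²) = √(1.366234 + 60.105040) = 7.8404 km
B: √((0.0377·111.32)² + (-0.0500·81.78)²) = √(17.612828 + 16.719921) = 5.8594 km
C: √((-0.0041·111.32)² + (-0.0905·81.78)²) = √(0.208312 + 54.776133) = 7.4151 km
D: √((-0.1007·111.32)² + (-0.0516·81.78)²) = √(125.662396 + 17.807117) = 11.9779 km
E: √((0.0894·111.32)² + (0.0017·81.78)²) = √(99.042463 + 0.019328) = 9.9530 km
F: √((-0.1945·111.32)² + (-0.1482·81.78)²) = √(468.797845 + 146.889455) = 24.8130 km
G: √((-0.0121·111.32)² + (-0.1685·81.78)²) = √(1.814334 + 189.886471) = 13.8456 km
H: √((-0.1518·111.32)² + (0.0698·81.78)²) = √(285.555111 + 32.584050) = 17.8365 km
I: √((-0.1070·111.32)² + (-0.1421·81.78)²) = √(141.877638 + 135.046200) = 16.6410 km
J: √((-0.1247·111.32)² + (-0.0509·81.78)²) = √(192.698930 + 17.327255) = 14.4923 km
K: √((0.0787·111.32)² + (-0.0367·81.78)²) = √(76.753088 + 9.007958) = 9.2607 km
L: √((-0.2040·111.32)² + (-0.2246·81.78)²) = √(515.711398 + 337.375636) = 29.2077 km
M: √((-0.1886·111.32)² + (-0.1252·81.78)²) = √(440.788009 + 104.834172) = 23.3586 km
Sorted: B (5.8594 km) < C (7.4151 km) < A (7.8404 km) < K (9.2607 km) < …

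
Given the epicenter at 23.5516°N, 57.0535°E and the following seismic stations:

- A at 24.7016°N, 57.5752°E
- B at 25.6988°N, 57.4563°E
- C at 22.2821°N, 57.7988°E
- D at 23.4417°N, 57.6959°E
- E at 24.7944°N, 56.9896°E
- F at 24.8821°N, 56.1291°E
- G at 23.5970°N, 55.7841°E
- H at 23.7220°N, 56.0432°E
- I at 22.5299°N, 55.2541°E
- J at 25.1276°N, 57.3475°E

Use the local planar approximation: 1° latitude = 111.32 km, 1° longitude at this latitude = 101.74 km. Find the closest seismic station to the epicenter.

Distances from 23.5516°N, 57.0535°E:
A: 138.5852 km
B: 242.5139 km
C: 160.3785 km
D: 66.4929 km
E: 138.5012 km
F: 175.4482 km
G: 129.2476 km
H: 104.5236 km
I: 215.5244 km
J: 177.9719 km
Minimum: D at 66.4929 km.

D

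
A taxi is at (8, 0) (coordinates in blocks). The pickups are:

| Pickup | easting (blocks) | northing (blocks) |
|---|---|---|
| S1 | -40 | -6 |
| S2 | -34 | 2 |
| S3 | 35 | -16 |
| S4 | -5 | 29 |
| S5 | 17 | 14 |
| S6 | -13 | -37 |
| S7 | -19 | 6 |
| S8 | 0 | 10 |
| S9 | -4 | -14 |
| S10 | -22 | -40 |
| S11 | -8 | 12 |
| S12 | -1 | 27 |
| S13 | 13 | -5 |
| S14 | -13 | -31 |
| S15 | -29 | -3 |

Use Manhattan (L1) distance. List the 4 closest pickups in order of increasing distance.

S13, S8, S5, S9

Distances from (8, 0):
S1: 54 blocks
S2: 44 blocks
S3: 43 blocks
S4: 42 blocks
S5: 23 blocks
S6: 58 blocks
S7: 33 blocks
S8: 18 blocks
S9: 26 blocks
S10: 70 blocks
S11: 28 blocks
S12: 36 blocks
S13: 10 blocks
S14: 52 blocks
S15: 40 blocks
Sorted: S13 (10 blocks) < S8 (18 blocks) < S5 (23 blocks) < S9 (26 blocks) < S11 (28 blocks) < S7 (33 blocks) < …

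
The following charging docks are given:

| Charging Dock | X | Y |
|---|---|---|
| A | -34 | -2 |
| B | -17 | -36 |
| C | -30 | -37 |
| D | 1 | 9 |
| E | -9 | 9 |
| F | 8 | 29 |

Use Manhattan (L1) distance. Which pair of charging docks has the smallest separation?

Pairwise distances:
D–E: |-10| + |0| = 10 + 0 = 10
B–C: |-13| + |-1| = 13 + 1 = 14
D–F: |7| + |20| = 7 + 20 = 27
A–E: |25| + |11| = 25 + 11 = 36
E–F: |17| + |20| = 17 + 20 = 37
A–C: |4| + |-35| = 4 + 35 = 39
A–D: |35| + |11| = 35 + 11 = 46
A–B: |17| + |-34| = 17 + 34 = 51
B–E: |8| + |45| = 8 + 45 = 53
B–D: |18| + |45| = 18 + 45 = 63
C–E: |21| + |46| = 21 + 46 = 67
A–F: |42| + |31| = 42 + 31 = 73
C–D: |31| + |46| = 31 + 46 = 77
B–F: |25| + |65| = 25 + 65 = 90
C–F: |38| + |66| = 38 + 66 = 104
Closest pair: D–E at 10.

D and E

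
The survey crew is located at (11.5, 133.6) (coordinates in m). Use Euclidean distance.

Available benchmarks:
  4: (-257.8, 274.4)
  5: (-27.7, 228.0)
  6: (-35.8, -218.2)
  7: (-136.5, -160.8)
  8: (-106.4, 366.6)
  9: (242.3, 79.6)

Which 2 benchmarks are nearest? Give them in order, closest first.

Distances from (11.5, 133.6):
4: 303.9 m
5: 102.2 m
6: 355.0 m
7: 329.5 m
8: 261.1 m
9: 237.0 m
Sorted: 5 (102.2 m) < 9 (237.0 m) < 8 (261.1 m) < 4 (303.9 m) < …

5, 9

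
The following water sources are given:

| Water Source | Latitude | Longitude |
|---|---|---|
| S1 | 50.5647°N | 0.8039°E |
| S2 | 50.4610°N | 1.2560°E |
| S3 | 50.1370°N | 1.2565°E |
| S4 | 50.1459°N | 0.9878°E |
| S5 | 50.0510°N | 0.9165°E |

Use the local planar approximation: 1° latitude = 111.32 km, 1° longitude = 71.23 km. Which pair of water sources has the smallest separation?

Pairwise distances:
S4–S5: √((-0.0949·111.32)² + (-0.0713·71.23)²) = √(111.603758 + 25.793184) = 11.7216 km
S3–S4: √((0.0089·111.32)² + (-0.2687·71.23)²) = √(0.981582 + 366.320499) = 19.1651 km
S3–S5: √((-0.0860·111.32)² + (-0.3400·71.23)²) = √(91.652285 + 586.521211) = 26.0418 km
S1–S2: √((-0.1037·111.32)² + (0.4521·71.23)²) = √(133.261258 + 1037.038555) = 34.2096 km
S2–S3: √((-0.3240·111.32)² + (0.0005·71.23)²) = √(1300.877541 + 0.001268) = 36.0677 km
S2–S4: √((-0.3151·111.32)² + (-0.2682·71.23)²) = √(1230.391159 + 364.958460) = 39.9418 km
S1–S4: √((-0.4188·111.32)² + (0.1839·71.23)²) = √(2173.500485 + 171.588962) = 48.4261 km
S2–S5: √((-0.4100·111.32)² + (-0.3395·71.23)²) = √(2083.119137 + 584.797417) = 51.6519 km
S1–S3: √((-0.4277·111.32)² + (0.4526·71.23)²) = √(2266.861027 + 1039.333649) = 57.4995 km
S1–S5: √((-0.5137·111.32)² + (0.1126·71.23)²) = √(3270.133832 + 64.328388) = 57.7448 km
Closest pair: S4–S5 at 11.7216 km.

S4 and S5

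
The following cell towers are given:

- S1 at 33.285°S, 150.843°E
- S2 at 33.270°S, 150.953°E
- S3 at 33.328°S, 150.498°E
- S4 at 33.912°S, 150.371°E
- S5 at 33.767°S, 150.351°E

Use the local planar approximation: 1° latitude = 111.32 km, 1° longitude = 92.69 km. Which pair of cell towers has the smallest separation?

Pairwise distances:
S1–S2: 10.332 km
S1–S3: 32.334 km
S1–S4: 82.376 km
S1–S5: 70.418 km
S2–S3: 42.665 km
S2–S4: 89.542 km
S2–S5: 78.578 km
S3–S4: 66.068 km
S3–S5: 50.733 km
S4–S5: 16.248 km
Closest pair: S1–S2 at 10.332 km.

S1 and S2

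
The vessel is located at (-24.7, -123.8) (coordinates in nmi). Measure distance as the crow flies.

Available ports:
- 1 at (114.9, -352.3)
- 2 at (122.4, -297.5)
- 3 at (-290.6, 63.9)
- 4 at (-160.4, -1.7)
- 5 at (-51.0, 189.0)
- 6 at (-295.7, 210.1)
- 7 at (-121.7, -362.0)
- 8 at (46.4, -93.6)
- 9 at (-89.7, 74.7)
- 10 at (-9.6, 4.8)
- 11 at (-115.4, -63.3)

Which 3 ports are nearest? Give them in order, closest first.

8, 11, 10

Distances from (-24.7, -123.8):
1: √((139.6)² + (-228.5)²) = √(19488.160 + 52212.250) = 267.8 nmi
2: √((147.1)² + (-173.7)²) = √(21638.410 + 30171.690) = 227.6 nmi
3: √((-265.9)² + (187.7)²) = √(70702.810 + 35231.290) = 325.5 nmi
4: √((-135.7)² + (122.1)²) = √(18414.490 + 14908.410) = 182.5 nmi
5: √((-26.3)² + (312.8)²) = √(691.690 + 97843.840) = 313.9 nmi
6: √((-271.0)² + (333.9)²) = √(73441.000 + 111489.210) = 430.0 nmi
7: √((-97.0)² + (-238.2)²) = √(9409.000 + 56739.240) = 257.2 nmi
8: √((71.1)² + (30.2)²) = √(5055.210 + 912.040) = 77.2 nmi
9: √((-65.0)² + (198.5)²) = √(4225.000 + 39402.250) = 208.9 nmi
10: √((15.1)² + (128.6)²) = √(228.010 + 16537.960) = 129.5 nmi
11: √((-90.7)² + (60.5)²) = √(8226.490 + 3660.250) = 109.0 nmi
Sorted: 8 (77.2 nmi) < 11 (109.0 nmi) < 10 (129.5 nmi) < 4 (182.5 nmi) < 9 (208.9 nmi) < …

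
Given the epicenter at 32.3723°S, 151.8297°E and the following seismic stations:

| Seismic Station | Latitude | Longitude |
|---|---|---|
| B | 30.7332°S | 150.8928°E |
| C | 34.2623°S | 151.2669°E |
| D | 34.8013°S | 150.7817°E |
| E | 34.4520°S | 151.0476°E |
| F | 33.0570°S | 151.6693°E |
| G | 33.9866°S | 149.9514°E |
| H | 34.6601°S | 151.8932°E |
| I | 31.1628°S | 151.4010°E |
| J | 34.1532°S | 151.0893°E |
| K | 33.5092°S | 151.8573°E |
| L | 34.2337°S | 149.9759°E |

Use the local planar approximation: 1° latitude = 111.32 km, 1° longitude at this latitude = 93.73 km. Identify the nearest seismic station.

F

Distances from 32.3723°S, 151.8297°E:
B: √((1.6391·111.32)² + (-0.9369·93.73)²) = √(33293.334632 + 7711.586102) = 202.4967 km
C: √((-1.8900·111.32)² + (-0.5628·93.73)²) = √(44265.971867 + 2782.693744) = 216.9070 km
D: √((-2.4290·111.32)² + (-1.0480·93.73)²) = √(73114.148238 + 9648.944299) = 287.6858 km
E: √((-2.0797·111.32)² + (-0.7821·93.73)²) = √(53597.900601 + 5373.803797) = 242.8409 km
F: √((-0.6847·111.32)² + (-0.1604·93.73)²) = √(5809.610962 + 226.029936) = 77.6894 km
G: √((-1.6143·111.32)² + (-1.8783·93.73)²) = √(32293.483049 + 30994.679583) = 251.5714 km
H: √((-2.2878·111.32)² + (0.0635·93.73)²) = √(64860.830711 + 35.424578) = 254.7474 km
I: √((1.2095·111.32)² + (-0.4287·93.73)²) = √(18128.344294 + 1614.597223) = 140.5096 km
J: √((-1.7809·111.32)² + (-0.7404·93.73)²) = √(39302.978442 + 4816.039655) = 210.0453 km
K: √((-1.1369·111.32)² + (0.0276·93.73)²) = √(16017.359689 + 6.692300) = 126.5861 km
L: √((-1.8614·111.32)² + (-1.8538·93.73)²) = √(42936.418413 + 30191.381760) = 270.4215 km
Minimum: F at 77.6894 km.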